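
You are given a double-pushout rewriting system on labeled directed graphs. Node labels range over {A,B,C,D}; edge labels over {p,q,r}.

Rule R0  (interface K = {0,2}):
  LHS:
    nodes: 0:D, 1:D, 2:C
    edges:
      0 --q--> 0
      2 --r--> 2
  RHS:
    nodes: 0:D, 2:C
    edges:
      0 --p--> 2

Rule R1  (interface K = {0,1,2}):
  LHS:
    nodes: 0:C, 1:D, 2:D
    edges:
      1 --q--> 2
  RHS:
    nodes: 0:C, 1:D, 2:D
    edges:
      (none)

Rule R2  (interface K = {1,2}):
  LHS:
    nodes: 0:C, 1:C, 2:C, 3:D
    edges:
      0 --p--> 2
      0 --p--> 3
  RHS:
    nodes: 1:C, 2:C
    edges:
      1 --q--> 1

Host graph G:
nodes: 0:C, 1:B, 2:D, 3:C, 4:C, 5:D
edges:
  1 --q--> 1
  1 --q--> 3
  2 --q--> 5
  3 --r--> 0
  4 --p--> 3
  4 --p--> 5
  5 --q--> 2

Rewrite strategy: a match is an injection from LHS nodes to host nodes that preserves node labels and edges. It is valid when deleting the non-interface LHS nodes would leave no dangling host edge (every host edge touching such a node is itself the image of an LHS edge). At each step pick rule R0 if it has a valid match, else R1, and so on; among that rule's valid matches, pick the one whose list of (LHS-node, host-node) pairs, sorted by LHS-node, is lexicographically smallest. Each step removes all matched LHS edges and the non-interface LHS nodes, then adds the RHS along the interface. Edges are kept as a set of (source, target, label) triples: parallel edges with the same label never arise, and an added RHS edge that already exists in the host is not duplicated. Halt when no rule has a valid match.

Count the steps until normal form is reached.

initial: |V|=6 |E|=7  E = 1-q->1 1-q->3 2-q->5 3-r->0 4-p->3 4-p->5 5-q->2
step 1: apply R1 at {0↦0, 1↦2, 2↦5}  → |V|=6 |E|=6  E = 1-q->1 1-q->3 3-r->0 4-p->3 4-p->5 5-q->2
step 2: apply R1 at {0↦0, 1↦5, 2↦2}  → |V|=6 |E|=5  E = 1-q->1 1-q->3 3-r->0 4-p->3 4-p->5
step 3: apply R2 at {0↦4, 1↦0, 2↦3, 3↦5}  → |V|=4 |E|=4  E = 0-q->0 1-q->1 1-q->3 3-r->0
halt: no rule applies after step 3

Answer: 3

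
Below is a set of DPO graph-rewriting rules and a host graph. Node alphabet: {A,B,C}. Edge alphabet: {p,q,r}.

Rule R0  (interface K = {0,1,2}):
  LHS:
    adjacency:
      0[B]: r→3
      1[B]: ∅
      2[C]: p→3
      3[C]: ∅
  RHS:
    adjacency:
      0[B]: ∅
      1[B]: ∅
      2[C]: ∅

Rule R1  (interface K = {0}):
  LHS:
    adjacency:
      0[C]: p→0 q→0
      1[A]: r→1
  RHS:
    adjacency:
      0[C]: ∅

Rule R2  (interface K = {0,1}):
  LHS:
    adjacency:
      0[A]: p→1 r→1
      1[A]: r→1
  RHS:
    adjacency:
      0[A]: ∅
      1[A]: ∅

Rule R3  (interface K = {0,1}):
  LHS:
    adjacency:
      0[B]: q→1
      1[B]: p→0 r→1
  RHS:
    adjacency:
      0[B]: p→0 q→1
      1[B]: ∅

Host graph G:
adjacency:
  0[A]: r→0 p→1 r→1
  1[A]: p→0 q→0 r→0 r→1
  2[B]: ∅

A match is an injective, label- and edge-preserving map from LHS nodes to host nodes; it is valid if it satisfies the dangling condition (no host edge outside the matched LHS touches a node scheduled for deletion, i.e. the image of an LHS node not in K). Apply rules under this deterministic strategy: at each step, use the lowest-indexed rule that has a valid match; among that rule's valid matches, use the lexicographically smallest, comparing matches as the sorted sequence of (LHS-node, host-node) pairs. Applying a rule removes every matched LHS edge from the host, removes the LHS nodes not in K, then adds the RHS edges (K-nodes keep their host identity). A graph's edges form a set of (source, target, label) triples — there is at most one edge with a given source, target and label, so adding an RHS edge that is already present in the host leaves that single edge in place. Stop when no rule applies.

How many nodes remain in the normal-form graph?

Answer: 3

Derivation:
initial: |V|=3 |E|=7  E = 0-r->0 0-p->1 0-r->1 1-p->0 1-q->0 1-r->0 1-r->1
step 1: apply R2 at {0↦0, 1↦1}  → |V|=3 |E|=4  E = 0-r->0 1-p->0 1-q->0 1-r->0
step 2: apply R2 at {0↦1, 1↦0}  → |V|=3 |E|=1  E = 1-q->0
halt: no rule applies after step 2
NF nodes: {0:A, 1:A, 2:B}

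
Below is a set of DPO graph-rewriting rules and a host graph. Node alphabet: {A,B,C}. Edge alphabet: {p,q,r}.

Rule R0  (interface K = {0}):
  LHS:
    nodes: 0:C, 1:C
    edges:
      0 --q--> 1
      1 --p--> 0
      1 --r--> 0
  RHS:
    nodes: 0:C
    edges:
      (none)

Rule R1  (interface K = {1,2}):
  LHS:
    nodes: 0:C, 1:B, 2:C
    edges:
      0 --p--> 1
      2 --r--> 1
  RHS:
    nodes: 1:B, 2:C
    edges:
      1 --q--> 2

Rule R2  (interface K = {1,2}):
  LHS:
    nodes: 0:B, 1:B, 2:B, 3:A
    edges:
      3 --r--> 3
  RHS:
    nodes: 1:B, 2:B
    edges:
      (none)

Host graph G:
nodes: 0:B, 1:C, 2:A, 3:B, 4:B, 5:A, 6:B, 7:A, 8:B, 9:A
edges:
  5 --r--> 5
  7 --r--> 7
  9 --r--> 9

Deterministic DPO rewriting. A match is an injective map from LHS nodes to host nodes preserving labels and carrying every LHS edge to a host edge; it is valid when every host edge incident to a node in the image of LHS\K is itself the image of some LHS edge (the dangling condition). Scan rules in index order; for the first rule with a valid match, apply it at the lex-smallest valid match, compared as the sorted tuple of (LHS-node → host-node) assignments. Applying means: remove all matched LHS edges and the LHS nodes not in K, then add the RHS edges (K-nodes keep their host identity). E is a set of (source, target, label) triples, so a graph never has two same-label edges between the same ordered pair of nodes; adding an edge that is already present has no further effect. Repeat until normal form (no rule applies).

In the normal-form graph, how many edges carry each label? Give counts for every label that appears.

[0] host  ⇒  10 nodes, 3 edges  {5-r->5 7-r->7 9-r->9}
[1] R2 @ {0↦0, 1↦3, 2↦4, 3↦5}  ⇒  8 nodes, 2 edges  {7-r->7 9-r->9}
[2] R2 @ {0↦3, 1↦4, 2↦6, 3↦7}  ⇒  6 nodes, 1 edges  {9-r->9}
[3] R2 @ {0↦4, 1↦6, 2↦8, 3↦9}  ⇒  4 nodes, 0 edges  {∅}
final graph: no rule applies after step 3
NF edges: []

Answer: (no edges)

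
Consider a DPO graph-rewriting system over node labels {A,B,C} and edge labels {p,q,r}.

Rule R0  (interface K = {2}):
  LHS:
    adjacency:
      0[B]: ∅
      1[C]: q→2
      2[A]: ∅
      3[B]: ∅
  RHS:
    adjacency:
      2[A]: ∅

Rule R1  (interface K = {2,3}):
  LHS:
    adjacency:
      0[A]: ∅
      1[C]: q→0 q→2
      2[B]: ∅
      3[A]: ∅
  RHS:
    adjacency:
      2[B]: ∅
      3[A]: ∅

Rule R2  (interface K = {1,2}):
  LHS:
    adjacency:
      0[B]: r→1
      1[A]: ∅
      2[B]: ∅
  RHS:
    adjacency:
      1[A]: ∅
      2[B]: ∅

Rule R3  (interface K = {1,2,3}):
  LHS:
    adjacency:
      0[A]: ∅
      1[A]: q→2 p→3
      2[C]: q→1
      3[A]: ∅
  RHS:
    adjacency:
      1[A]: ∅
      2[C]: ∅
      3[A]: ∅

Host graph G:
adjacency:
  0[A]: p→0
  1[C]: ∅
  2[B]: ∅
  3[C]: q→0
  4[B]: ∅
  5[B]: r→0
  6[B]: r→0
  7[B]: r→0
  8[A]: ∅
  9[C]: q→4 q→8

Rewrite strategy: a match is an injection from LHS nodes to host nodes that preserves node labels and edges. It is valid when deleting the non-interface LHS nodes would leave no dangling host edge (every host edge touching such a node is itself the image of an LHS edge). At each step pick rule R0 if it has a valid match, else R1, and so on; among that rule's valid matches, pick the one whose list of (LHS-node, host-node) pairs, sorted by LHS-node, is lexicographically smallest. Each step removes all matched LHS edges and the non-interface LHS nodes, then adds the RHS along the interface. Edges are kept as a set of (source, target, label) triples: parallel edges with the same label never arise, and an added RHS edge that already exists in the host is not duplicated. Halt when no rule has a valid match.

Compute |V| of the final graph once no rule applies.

Answer: 3

Steps:
initial: |V|=10 |E|=7  E = 0-p->0 3-q->0 5-r->0 6-r->0 7-r->0 9-q->4 9-q->8
step 1: apply R1 at {0↦8, 1↦9, 2↦4, 3↦0}  → |V|=8 |E|=5  E = 0-p->0 3-q->0 5-r->0 6-r->0 7-r->0
step 2: apply R0 at {0↦2, 1↦3, 2↦0, 3↦4}  → |V|=5 |E|=4  E = 0-p->0 5-r->0 6-r->0 7-r->0
step 3: apply R2 at {0↦5, 1↦0, 2↦6}  → |V|=4 |E|=3  E = 0-p->0 6-r->0 7-r->0
step 4: apply R2 at {0↦6, 1↦0, 2↦7}  → |V|=3 |E|=2  E = 0-p->0 7-r->0
final graph: no rule applies after step 4
NF nodes: {0:A, 1:C, 7:B}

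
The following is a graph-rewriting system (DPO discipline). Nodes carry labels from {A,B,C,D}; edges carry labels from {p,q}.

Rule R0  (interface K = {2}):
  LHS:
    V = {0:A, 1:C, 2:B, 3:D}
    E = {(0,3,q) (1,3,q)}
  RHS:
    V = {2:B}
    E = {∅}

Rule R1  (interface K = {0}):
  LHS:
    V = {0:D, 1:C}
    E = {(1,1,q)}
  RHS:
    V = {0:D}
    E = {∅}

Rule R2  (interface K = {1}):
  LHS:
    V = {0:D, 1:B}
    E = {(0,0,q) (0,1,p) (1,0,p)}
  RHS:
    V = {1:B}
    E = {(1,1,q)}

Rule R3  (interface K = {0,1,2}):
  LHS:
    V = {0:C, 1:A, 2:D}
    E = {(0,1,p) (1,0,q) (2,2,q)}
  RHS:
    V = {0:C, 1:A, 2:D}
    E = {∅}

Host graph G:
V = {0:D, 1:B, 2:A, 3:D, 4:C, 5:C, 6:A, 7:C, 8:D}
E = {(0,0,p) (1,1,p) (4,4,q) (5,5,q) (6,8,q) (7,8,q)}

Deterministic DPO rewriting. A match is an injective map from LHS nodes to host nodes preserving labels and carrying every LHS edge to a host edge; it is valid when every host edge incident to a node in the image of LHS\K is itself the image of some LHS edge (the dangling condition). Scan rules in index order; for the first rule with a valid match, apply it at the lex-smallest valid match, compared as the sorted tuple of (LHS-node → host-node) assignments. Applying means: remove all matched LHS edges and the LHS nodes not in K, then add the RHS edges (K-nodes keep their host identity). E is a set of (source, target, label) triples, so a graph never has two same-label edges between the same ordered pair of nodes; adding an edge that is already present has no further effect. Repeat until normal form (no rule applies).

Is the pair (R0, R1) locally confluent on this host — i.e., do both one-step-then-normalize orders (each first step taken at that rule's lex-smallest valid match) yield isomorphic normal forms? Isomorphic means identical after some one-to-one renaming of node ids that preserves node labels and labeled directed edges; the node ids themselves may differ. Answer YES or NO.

Answer: YES

Steps:
branch R0-first: apply at {0↦6, 1↦7, 2↦1, 3↦8} → |E|=4, then 2 more step(s) → NF |V|=4 |E|=2 V={0:D, 1:B, 2:A, 3:D} E=0-p->0 1-p->1
branch R1-first: apply at {0↦0, 1↦4} → |E|=5, then 2 more step(s) → NF |V|=4 |E|=2 V={0:D, 1:B, 2:A, 3:D} E=0-p->0 1-p->1
graphs isomorphic (equal up to label-preserving node renaming)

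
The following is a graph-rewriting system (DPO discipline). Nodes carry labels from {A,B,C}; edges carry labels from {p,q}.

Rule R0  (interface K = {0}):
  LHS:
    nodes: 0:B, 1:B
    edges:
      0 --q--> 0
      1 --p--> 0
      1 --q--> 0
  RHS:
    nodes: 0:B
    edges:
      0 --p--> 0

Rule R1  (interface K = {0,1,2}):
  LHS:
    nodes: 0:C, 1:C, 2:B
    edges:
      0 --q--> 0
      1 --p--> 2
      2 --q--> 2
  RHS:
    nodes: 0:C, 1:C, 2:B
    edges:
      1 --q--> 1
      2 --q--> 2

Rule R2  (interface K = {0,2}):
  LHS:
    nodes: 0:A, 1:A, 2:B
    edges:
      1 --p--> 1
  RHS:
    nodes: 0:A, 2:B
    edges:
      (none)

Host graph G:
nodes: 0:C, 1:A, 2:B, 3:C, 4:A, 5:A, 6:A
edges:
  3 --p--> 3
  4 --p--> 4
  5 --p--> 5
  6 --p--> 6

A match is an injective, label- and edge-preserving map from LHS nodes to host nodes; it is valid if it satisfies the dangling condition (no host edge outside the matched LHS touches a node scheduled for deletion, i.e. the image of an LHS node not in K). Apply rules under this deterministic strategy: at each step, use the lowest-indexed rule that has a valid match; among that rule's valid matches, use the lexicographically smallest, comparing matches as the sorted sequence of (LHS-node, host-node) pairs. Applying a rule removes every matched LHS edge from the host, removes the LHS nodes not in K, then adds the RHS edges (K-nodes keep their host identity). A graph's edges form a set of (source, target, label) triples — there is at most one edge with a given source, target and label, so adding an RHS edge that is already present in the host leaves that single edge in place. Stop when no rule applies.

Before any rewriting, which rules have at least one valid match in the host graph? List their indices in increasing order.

R0: no valid match — LHS pattern not found
R1: no valid match — LHS pattern not found
R2: 9 valid matches — {0↦1, 1↦4, 2↦2}, {0↦1, 1↦5, 2↦2}, {0↦1, 1↦6, 2↦2} (+6 more)

Answer: [R2]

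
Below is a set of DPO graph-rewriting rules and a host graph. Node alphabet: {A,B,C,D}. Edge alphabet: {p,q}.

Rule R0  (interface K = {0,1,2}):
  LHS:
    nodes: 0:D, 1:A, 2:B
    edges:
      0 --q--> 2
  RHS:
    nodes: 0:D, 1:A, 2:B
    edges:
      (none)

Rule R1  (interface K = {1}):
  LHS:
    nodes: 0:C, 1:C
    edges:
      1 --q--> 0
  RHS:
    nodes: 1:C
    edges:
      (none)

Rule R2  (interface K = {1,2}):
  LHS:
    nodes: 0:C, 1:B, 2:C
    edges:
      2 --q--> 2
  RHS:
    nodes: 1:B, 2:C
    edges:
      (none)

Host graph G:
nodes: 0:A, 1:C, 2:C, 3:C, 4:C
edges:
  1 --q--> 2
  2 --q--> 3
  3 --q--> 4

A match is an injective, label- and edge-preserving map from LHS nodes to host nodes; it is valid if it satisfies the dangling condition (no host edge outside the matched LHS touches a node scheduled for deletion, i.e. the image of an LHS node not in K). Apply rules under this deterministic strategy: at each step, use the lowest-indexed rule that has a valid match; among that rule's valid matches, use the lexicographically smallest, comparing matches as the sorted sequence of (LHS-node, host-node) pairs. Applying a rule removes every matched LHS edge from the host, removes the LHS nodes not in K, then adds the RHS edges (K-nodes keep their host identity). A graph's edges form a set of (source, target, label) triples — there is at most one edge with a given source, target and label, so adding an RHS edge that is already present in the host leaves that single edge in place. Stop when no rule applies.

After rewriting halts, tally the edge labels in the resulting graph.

Answer: (no edges)

Steps:
[0] host  ⇒  5 nodes, 3 edges  {1-q->2 2-q->3 3-q->4}
[1] R1 @ {0↦4, 1↦3}  ⇒  4 nodes, 2 edges  {1-q->2 2-q->3}
[2] R1 @ {0↦3, 1↦2}  ⇒  3 nodes, 1 edges  {1-q->2}
[3] R1 @ {0↦2, 1↦1}  ⇒  2 nodes, 0 edges  {∅}
final graph: no rule applies after step 3
NF edges: []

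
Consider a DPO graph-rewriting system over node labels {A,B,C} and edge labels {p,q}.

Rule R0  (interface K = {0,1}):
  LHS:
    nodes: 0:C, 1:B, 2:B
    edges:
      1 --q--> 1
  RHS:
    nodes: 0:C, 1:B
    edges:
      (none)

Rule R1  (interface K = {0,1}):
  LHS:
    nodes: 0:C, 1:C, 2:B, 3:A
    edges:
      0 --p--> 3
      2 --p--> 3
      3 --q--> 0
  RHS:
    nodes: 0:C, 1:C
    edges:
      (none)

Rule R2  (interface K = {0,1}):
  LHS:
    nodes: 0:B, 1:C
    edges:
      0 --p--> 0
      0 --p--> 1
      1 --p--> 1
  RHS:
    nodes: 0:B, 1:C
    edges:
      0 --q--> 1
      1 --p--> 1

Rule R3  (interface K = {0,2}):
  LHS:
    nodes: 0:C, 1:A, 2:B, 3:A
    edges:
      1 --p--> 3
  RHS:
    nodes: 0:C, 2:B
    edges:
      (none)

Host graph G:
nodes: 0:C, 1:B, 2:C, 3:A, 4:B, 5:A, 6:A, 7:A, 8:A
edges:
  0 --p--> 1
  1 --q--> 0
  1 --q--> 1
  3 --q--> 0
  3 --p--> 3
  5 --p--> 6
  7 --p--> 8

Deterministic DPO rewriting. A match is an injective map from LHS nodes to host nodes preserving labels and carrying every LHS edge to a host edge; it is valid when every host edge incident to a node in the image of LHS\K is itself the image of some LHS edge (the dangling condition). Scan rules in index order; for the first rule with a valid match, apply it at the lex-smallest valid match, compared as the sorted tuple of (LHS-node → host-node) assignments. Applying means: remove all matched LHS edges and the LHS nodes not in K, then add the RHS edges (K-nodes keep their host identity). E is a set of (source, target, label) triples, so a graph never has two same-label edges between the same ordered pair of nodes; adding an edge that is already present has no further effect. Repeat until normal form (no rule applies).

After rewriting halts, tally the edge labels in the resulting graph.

initial: |V|=9 |E|=7  E = 0-p->1 1-q->0 1-q->1 3-q->0 3-p->3 5-p->6 7-p->8
step 1: apply R0 at {0↦0, 1↦1, 2↦4}  → |V|=8 |E|=6  E = 0-p->1 1-q->0 3-q->0 3-p->3 5-p->6 7-p->8
step 2: apply R3 at {0↦0, 1↦5, 2↦1, 3↦6}  → |V|=6 |E|=5  E = 0-p->1 1-q->0 3-q->0 3-p->3 7-p->8
step 3: apply R3 at {0↦0, 1↦7, 2↦1, 3↦8}  → |V|=4 |E|=4  E = 0-p->1 1-q->0 3-q->0 3-p->3
halt: no rule applies after step 3
NF edges: [(0, 1, 'p'), (1, 0, 'q'), (3, 0, 'q'), (3, 3, 'p')]

Answer: p:2 q:2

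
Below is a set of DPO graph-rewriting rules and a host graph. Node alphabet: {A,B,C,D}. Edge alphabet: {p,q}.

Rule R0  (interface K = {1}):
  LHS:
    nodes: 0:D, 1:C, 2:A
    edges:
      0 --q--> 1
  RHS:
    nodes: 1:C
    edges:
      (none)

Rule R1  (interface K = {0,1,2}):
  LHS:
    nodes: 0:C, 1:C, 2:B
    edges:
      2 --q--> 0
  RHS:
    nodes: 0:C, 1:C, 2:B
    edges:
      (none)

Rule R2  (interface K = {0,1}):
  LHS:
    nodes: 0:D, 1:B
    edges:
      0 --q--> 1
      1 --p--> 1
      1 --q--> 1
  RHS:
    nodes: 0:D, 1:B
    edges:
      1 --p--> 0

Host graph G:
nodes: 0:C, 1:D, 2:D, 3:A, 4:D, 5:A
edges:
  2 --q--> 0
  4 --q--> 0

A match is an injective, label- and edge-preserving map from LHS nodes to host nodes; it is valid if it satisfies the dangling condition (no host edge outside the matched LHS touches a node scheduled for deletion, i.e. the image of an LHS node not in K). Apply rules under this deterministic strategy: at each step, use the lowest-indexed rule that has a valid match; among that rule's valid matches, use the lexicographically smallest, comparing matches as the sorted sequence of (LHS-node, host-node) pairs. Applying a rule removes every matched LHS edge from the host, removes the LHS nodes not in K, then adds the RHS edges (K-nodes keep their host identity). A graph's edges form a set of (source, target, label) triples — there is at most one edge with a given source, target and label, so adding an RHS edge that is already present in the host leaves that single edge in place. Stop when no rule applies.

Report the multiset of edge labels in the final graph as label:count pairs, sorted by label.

initial: |V|=6 |E|=2  E = 2-q->0 4-q->0
step 1: apply R0 at {0↦2, 1↦0, 2↦3}  → |V|=4 |E|=1  E = 4-q->0
step 2: apply R0 at {0↦4, 1↦0, 2↦5}  → |V|=2 |E|=0  E = ∅
normal form: no rule applies after step 2
NF edges: []

Answer: (no edges)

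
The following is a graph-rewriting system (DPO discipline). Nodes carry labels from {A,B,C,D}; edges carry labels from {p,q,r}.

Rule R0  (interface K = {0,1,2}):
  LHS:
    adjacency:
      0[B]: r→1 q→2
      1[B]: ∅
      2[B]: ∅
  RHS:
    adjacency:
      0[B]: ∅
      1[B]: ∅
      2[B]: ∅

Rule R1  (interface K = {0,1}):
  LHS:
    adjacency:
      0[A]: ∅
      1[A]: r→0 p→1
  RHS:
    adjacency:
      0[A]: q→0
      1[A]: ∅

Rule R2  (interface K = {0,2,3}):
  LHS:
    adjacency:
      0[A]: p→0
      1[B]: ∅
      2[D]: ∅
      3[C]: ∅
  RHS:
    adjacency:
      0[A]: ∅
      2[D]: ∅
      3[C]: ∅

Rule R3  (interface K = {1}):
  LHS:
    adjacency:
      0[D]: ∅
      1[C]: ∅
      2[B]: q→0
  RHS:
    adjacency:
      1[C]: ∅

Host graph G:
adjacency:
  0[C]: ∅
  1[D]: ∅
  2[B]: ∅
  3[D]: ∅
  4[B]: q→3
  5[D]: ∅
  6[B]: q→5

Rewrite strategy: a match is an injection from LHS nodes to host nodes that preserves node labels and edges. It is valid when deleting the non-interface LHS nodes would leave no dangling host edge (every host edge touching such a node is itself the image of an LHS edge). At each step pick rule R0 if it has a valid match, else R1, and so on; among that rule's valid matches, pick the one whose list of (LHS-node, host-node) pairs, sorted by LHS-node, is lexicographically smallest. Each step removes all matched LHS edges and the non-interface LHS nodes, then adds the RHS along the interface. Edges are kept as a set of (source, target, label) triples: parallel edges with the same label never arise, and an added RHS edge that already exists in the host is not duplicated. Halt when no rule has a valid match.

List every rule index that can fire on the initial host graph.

Answer: [R3]

Derivation:
R0: no valid match — LHS pattern not found
R1: no valid match — LHS pattern not found
R2: no valid match — LHS pattern not found
R3: 2 valid matches — {0↦3, 1↦0, 2↦4}, {0↦5, 1↦0, 2↦6}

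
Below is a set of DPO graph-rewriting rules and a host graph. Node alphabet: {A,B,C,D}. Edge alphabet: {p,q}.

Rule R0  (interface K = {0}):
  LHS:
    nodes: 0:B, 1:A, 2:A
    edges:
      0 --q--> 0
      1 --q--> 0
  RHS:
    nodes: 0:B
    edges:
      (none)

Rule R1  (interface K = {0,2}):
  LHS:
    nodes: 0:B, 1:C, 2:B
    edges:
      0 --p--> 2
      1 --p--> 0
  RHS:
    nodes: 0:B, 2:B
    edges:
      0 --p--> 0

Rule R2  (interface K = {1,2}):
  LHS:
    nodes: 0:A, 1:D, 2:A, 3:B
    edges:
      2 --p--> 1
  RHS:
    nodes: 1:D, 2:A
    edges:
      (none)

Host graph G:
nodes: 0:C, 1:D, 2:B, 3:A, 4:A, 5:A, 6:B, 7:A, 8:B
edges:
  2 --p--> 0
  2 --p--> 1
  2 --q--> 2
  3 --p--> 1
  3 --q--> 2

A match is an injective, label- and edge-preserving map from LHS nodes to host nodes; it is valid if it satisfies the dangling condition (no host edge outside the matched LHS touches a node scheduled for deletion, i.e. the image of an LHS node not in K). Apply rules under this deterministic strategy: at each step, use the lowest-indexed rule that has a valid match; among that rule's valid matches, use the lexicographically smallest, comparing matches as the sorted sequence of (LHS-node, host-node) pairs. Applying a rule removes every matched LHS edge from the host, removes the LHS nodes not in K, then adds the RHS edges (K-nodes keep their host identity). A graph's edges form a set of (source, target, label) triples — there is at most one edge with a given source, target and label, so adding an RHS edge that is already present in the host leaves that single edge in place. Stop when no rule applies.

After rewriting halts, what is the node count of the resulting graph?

Answer: 5

Rewrite trace:
start.  V:9 E:5  edges: 2-p->0 2-p->1 2-q->2 3-p->1 3-q->2
1. fire R2 via {0↦4, 1↦1, 2↦3, 3↦6}  →  V:7 E:4  edges: 2-p->0 2-p->1 2-q->2 3-q->2
2. fire R0 via {0↦2, 1↦3, 2↦5}  →  V:5 E:2  edges: 2-p->0 2-p->1
normal form: no rule applies after step 2
NF nodes: {0:C, 1:D, 2:B, 7:A, 8:B}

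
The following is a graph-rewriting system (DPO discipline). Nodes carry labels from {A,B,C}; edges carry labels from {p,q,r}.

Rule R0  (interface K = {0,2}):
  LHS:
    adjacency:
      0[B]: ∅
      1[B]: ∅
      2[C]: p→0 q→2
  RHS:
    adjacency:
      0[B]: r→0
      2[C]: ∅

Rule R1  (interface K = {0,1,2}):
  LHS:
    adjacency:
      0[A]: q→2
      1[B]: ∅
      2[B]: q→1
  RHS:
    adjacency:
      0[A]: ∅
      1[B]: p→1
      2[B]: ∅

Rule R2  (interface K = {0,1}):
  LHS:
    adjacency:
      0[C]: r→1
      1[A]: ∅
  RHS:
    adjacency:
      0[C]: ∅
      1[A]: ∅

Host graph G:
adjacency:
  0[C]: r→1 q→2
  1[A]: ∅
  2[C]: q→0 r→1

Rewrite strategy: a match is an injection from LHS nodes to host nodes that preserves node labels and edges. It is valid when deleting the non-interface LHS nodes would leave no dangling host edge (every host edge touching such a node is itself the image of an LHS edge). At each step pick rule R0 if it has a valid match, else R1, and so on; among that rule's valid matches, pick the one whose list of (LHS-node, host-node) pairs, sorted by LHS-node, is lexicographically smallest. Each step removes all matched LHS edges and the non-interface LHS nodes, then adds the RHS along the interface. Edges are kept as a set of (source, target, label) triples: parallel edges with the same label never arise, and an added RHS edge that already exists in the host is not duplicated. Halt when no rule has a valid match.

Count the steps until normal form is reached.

Answer: 2

Rewrite trace:
initial: |V|=3 |E|=4  E = 0-r->1 0-q->2 2-q->0 2-r->1
step 1: apply R2 at {0↦0, 1↦1}  → |V|=3 |E|=3  E = 0-q->2 2-q->0 2-r->1
step 2: apply R2 at {0↦2, 1↦1}  → |V|=3 |E|=2  E = 0-q->2 2-q->0
halt: no rule applies after step 2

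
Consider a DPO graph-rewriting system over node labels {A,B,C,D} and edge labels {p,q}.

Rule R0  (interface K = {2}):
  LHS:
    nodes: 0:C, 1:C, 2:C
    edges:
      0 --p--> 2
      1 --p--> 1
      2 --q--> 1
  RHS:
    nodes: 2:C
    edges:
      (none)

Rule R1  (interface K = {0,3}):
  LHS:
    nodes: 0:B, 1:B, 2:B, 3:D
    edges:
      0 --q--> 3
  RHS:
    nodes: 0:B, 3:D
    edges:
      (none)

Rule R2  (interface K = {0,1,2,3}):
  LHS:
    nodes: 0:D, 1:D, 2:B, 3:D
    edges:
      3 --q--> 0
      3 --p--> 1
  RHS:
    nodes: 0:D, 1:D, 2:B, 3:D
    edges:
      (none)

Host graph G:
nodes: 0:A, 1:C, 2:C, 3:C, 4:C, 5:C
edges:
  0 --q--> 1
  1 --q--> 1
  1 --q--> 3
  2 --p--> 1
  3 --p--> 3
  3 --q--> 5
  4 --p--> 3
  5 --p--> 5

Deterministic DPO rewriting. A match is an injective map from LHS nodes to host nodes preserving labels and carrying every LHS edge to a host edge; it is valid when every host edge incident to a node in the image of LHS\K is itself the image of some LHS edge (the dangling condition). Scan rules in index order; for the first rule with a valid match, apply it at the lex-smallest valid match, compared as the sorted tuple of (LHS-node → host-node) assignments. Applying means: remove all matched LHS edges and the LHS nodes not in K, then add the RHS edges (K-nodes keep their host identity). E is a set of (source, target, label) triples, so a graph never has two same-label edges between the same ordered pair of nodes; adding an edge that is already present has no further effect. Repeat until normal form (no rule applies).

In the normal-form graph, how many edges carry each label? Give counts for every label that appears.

Answer: q:2

Steps:
[0] host  ⇒  6 nodes, 8 edges  {0-q->1 1-q->1 1-q->3 2-p->1 3-p->3 3-q->5 4-p->3 5-p->5}
[1] R0 @ {0↦4, 1↦5, 2↦3}  ⇒  4 nodes, 5 edges  {0-q->1 1-q->1 1-q->3 2-p->1 3-p->3}
[2] R0 @ {0↦2, 1↦3, 2↦1}  ⇒  2 nodes, 2 edges  {0-q->1 1-q->1}
normal form: no rule applies after step 2
NF edges: [(0, 1, 'q'), (1, 1, 'q')]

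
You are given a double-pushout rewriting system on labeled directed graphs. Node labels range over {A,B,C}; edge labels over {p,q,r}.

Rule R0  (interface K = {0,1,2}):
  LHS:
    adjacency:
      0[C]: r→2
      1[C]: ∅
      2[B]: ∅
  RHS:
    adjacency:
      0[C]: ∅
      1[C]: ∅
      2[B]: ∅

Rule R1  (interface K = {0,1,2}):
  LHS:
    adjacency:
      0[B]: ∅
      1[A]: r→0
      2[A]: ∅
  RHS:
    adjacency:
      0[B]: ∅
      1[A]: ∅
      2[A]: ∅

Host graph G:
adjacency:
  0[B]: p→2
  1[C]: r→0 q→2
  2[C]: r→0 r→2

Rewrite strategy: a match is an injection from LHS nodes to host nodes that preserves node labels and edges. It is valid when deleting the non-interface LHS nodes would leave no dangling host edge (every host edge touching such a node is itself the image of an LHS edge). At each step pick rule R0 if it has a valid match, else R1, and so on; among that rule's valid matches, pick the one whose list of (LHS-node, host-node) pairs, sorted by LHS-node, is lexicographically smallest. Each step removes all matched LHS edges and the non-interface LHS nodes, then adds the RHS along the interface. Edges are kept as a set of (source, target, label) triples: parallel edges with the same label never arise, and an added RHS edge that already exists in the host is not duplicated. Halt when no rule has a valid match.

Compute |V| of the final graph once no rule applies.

Answer: 3

Derivation:
start.  V:3 E:5  edges: 0-p->2 1-r->0 1-q->2 2-r->0 2-r->2
1. fire R0 via {0↦1, 1↦2, 2↦0}  →  V:3 E:4  edges: 0-p->2 1-q->2 2-r->0 2-r->2
2. fire R0 via {0↦2, 1↦1, 2↦0}  →  V:3 E:3  edges: 0-p->2 1-q->2 2-r->2
final graph: no rule applies after step 2
NF nodes: {0:B, 1:C, 2:C}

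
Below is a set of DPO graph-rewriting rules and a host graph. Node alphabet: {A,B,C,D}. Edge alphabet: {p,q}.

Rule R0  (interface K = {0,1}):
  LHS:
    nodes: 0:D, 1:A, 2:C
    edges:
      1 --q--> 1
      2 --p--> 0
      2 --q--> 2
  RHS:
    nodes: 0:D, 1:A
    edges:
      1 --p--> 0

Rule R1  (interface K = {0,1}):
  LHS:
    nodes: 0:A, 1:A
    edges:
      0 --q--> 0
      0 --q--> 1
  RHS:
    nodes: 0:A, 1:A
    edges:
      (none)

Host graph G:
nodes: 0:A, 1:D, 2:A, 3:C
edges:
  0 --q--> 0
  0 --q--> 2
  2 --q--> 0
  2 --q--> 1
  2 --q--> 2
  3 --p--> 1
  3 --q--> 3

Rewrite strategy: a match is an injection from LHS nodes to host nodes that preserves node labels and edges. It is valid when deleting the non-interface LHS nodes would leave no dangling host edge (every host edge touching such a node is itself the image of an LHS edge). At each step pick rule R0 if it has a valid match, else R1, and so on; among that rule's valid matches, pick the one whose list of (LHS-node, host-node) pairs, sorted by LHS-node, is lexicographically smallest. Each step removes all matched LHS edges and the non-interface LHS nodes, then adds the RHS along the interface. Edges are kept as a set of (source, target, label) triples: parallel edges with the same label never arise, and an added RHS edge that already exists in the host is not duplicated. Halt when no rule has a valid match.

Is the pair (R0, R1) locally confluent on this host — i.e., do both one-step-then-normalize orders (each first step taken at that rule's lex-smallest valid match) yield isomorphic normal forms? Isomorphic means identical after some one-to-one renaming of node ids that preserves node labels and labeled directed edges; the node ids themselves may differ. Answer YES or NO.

Answer: NO

Derivation:
branch R0-first: apply at {0↦1, 1↦0, 2↦3} → |E|=5, then 1 more step(s) → NF |V|=3 |E|=3 V={0:A, 1:D, 2:A} E=0-p->1 0-q->2 2-q->1
branch R1-first: apply at {0↦0, 1↦2} → |E|=5, then 1 more step(s) → NF |V|=3 |E|=3 V={0:A, 1:D, 2:A} E=2-q->0 2-p->1 2-q->1
graphs not isomorphic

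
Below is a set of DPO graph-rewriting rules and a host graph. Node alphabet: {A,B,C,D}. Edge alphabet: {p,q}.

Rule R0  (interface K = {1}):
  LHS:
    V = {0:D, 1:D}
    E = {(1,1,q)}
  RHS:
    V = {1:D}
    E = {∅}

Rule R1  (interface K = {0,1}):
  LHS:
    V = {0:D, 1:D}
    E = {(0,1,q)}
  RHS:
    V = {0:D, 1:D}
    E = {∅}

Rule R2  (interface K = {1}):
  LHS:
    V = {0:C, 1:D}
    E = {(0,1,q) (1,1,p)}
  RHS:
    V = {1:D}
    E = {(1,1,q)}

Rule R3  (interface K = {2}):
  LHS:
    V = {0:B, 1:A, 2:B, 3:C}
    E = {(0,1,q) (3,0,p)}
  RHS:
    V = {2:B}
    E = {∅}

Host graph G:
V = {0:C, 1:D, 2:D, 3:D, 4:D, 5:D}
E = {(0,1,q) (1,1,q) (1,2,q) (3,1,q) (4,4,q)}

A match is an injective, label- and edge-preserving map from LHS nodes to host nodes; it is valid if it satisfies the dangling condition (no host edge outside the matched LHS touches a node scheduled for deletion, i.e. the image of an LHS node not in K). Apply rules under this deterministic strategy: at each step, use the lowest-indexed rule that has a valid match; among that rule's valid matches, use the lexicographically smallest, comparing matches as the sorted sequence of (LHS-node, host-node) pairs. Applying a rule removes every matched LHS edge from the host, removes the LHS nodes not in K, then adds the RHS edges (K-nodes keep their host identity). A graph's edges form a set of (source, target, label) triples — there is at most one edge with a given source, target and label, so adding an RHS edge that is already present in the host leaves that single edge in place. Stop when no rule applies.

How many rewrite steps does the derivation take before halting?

Answer: 4

Derivation:
initial: |V|=6 |E|=5  E = 0-q->1 1-q->1 1-q->2 3-q->1 4-q->4
step 1: apply R0 at {0↦5, 1↦1}  → |V|=5 |E|=4  E = 0-q->1 1-q->2 3-q->1 4-q->4
step 2: apply R1 at {0↦1, 1↦2}  → |V|=5 |E|=3  E = 0-q->1 3-q->1 4-q->4
step 3: apply R0 at {0↦2, 1↦4}  → |V|=4 |E|=2  E = 0-q->1 3-q->1
step 4: apply R1 at {0↦3, 1↦1}  → |V|=4 |E|=1  E = 0-q->1
halt: no rule applies after step 4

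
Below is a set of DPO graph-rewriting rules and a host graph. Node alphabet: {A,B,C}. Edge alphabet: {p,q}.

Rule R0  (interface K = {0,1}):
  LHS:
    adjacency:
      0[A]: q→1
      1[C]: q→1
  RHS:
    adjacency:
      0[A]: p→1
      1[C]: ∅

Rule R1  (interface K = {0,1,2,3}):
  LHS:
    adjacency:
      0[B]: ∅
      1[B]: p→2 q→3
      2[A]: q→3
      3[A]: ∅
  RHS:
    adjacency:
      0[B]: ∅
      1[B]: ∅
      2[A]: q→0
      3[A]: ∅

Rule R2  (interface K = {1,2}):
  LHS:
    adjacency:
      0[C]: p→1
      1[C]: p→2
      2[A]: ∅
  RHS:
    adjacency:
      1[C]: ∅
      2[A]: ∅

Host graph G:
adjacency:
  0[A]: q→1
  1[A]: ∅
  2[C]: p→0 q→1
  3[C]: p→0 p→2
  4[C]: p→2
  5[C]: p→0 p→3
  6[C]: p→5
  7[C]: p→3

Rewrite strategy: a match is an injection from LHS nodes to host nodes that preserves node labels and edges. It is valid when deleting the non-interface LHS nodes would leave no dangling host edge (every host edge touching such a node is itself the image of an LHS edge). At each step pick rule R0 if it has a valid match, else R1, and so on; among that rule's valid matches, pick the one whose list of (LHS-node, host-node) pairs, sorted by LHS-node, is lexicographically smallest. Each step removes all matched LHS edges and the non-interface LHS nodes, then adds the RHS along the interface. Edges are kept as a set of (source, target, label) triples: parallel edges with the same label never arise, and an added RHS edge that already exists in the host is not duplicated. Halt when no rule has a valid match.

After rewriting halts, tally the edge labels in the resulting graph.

Answer: p:2 q:2

Derivation:
[0] host  ⇒  8 nodes, 10 edges  {0-q->1 2-p->0 2-q->1 3-p->0 3-p->2 4-p->2 5-p->0 5-p->3 6-p->5 7-p->3}
[1] R2 @ {0↦4, 1↦2, 2↦0}  ⇒  7 nodes, 8 edges  {0-q->1 2-q->1 3-p->0 3-p->2 5-p->0 5-p->3 6-p->5 7-p->3}
[2] R2 @ {0↦6, 1↦5, 2↦0}  ⇒  6 nodes, 6 edges  {0-q->1 2-q->1 3-p->0 3-p->2 5-p->3 7-p->3}
[3] R2 @ {0↦5, 1↦3, 2↦0}  ⇒  5 nodes, 4 edges  {0-q->1 2-q->1 3-p->2 7-p->3}
normal form: no rule applies after step 3
NF edges: [(0, 1, 'q'), (2, 1, 'q'), (3, 2, 'p'), (7, 3, 'p')]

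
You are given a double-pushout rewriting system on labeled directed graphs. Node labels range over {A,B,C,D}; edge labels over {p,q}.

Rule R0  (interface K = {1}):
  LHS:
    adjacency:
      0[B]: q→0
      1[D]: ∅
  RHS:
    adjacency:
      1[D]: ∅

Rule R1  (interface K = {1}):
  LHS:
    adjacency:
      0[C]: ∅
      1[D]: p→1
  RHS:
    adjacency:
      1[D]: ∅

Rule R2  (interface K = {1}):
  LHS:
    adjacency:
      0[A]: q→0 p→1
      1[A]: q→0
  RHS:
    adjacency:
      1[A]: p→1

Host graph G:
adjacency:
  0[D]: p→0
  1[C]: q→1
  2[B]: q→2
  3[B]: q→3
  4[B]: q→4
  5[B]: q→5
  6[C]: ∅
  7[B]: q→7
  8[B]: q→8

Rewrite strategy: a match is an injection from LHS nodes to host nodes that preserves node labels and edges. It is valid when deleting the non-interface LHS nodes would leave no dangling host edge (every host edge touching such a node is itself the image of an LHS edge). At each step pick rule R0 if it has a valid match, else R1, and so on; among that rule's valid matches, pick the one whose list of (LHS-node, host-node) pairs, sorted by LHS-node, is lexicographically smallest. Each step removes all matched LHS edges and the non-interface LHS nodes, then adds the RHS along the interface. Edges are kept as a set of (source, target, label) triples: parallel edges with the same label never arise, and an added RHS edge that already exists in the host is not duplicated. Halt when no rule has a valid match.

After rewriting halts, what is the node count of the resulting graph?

Answer: 2

Derivation:
initial: |V|=9 |E|=8  E = 0-p->0 1-q->1 2-q->2 3-q->3 4-q->4 5-q->5 7-q->7 8-q->8
step 1: apply R0 at {0↦2, 1↦0}  → |V|=8 |E|=7  E = 0-p->0 1-q->1 3-q->3 4-q->4 5-q->5 7-q->7 8-q->8
step 2: apply R0 at {0↦3, 1↦0}  → |V|=7 |E|=6  E = 0-p->0 1-q->1 4-q->4 5-q->5 7-q->7 8-q->8
step 3: apply R0 at {0↦4, 1↦0}  → |V|=6 |E|=5  E = 0-p->0 1-q->1 5-q->5 7-q->7 8-q->8
step 4: apply R0 at {0↦5, 1↦0}  → |V|=5 |E|=4  E = 0-p->0 1-q->1 7-q->7 8-q->8
step 5: apply R0 at {0↦7, 1↦0}  → |V|=4 |E|=3  E = 0-p->0 1-q->1 8-q->8
step 6: apply R0 at {0↦8, 1↦0}  → |V|=3 |E|=2  E = 0-p->0 1-q->1
step 7: apply R1 at {0↦6, 1↦0}  → |V|=2 |E|=1  E = 1-q->1
final graph: no rule applies after step 7
NF nodes: {0:D, 1:C}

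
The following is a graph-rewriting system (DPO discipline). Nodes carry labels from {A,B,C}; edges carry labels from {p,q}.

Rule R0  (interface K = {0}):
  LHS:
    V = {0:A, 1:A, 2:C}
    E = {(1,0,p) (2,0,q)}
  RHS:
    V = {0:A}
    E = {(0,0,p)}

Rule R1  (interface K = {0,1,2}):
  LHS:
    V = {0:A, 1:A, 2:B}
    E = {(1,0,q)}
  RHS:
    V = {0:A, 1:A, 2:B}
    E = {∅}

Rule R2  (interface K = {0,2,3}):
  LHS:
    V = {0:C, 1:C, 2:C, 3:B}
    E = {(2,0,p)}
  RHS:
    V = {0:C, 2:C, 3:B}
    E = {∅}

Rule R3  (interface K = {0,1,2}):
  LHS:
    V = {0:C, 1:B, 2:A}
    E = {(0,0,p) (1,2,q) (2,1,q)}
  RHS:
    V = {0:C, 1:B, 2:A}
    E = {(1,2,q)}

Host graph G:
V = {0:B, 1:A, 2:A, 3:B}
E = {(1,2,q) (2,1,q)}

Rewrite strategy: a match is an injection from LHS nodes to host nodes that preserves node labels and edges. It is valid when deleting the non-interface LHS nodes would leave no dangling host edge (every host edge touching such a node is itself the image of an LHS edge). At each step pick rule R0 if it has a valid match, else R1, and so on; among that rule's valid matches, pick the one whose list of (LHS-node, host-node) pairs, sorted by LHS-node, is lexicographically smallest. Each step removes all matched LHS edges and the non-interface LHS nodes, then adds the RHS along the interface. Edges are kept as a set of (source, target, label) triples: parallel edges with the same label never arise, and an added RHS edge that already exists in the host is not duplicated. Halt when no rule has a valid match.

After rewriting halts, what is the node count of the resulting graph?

start.  V:4 E:2  edges: 1-q->2 2-q->1
1. fire R1 via {0↦1, 1↦2, 2↦0}  →  V:4 E:1  edges: 1-q->2
2. fire R1 via {0↦2, 1↦1, 2↦0}  →  V:4 E:0  edges: ∅
normal form: no rule applies after step 2
NF nodes: {0:B, 1:A, 2:A, 3:B}

Answer: 4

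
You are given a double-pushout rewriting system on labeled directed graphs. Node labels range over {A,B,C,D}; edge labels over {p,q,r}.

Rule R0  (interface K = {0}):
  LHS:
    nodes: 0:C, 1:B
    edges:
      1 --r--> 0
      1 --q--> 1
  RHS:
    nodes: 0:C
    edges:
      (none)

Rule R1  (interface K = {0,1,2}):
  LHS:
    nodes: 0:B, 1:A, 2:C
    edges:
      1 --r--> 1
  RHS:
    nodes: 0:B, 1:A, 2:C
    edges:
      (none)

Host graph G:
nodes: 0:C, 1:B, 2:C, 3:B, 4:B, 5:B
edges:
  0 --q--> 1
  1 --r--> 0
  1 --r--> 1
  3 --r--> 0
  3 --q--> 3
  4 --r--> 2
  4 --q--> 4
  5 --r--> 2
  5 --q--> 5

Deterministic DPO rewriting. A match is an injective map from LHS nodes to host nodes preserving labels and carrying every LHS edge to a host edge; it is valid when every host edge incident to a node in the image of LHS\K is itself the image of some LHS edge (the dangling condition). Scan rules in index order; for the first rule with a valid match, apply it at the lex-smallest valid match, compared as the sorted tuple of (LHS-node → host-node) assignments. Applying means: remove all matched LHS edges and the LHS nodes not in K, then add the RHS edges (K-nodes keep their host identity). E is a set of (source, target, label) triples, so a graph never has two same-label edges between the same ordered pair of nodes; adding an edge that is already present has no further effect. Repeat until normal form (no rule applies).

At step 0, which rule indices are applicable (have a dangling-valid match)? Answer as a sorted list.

R0: 3 valid matches — {0↦0, 1↦3}, {0↦2, 1↦4}, {0↦2, 1↦5}
R1: no valid match — LHS pattern not found

Answer: [R0]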